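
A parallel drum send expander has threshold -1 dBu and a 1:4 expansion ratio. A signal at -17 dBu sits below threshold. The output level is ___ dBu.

Undershoot = (-1) − (-17) = 16 dB.
At 1:4, that expands to 64 dB under threshold.
Output = -1 − 64 = -65 dBu.

-65 dBu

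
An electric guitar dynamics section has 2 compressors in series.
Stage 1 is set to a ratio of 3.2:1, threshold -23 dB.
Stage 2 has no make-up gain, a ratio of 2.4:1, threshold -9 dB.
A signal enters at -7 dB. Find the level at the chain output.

Stage 1: 16 dB above -23 dB, reduced 3.2:1 to 5 dB above → -18 dB.
Stage 2: below threshold (-18 ≤ -9); passes unchanged; output -18 dB.

-18 dB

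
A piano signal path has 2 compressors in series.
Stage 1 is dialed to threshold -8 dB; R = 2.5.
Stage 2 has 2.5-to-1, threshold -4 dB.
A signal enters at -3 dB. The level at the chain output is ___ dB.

Stage 1: overshoot 5 dB → 5/2.5 = 2 dB → -6 dB.
Stage 2: -6 dB is at or below the -4 dB threshold — no compression; output -6 dB.

-6 dB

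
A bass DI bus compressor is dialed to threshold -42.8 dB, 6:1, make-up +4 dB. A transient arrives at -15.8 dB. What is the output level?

-34.3 dB

The input is 27 dB above the -42.8 dB threshold.
At 6:1 the overshoot is divided by 6, leaving 4.5 dB above threshold.
That puts the output at -38.3 dB; make-up adds 4 dB, giving -34.3 dB.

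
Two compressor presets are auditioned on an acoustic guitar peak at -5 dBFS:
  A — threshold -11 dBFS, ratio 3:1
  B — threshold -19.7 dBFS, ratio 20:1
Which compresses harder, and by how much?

A: overshoot 6 dB → output overshoot 2 dB → GR 4 dB.
B: overshoot 14.7 dB → output overshoot 0.735 dB → GR 13.965 dB.
B reduces 9.965 dB more.

B, by 9.965 dB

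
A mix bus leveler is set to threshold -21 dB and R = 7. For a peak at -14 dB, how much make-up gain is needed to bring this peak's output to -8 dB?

12 dB

Overshoot 7 dB → 7/7 = 1 dB after compression, so the compressed level is -21 + 1 = -20 dB.
Make-up = target − compressed = -8 − (-20) = 12 dB.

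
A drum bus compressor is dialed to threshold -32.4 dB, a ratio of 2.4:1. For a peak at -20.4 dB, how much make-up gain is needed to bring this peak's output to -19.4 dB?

8 dB

The peak compresses to -32.4 + 12/2.4 = -27.4 dB.
To reach -19.4 dB requires -19.4 − (-27.4) = 8 dB of make-up.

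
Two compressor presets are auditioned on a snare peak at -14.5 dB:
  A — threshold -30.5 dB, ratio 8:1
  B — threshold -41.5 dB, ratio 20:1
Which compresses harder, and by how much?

B, by 11.65 dB

A: GR = 16 − 16/8 = 14 dB.
B: GR = 27 − 27/20 = 25.65 dB.
B reduces 11.65 dB more.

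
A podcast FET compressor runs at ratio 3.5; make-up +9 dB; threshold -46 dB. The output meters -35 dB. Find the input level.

-39 dB

Remove make-up: -35 − 9 = -44 dB.
Post-compression overshoot = -44 − (-46) = 2 dB.
Undo the ratio: input overshoot = 2 × 3.5 = 7 dB, giving input = -39 dB.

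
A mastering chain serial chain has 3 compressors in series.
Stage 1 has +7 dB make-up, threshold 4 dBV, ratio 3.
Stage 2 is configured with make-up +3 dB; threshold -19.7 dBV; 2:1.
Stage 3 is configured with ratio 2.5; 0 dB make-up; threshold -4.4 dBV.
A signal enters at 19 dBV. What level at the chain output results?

-2.18 dBV

Stage 1: 15 dB above 4 dBV, reduced 3:1 to 5 dB above → 9 dBV; +7 dB make-up → 16 dBV.
Stage 2: 35.7 dB above -19.7 dBV, reduced 2:1 to 17.85 dB above → -1.85 dBV; +3 dB make-up → 1.15 dBV.
Stage 3: overshoot 5.55 dB → 5.55/2.5 = 2.22 dB → -2.18 dBV.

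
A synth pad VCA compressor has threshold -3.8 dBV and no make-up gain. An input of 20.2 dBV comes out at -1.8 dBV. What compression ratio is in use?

12:1

Input overshoot = 20.2 − (-3.8) = 24 dB; output overshoot = -1.8 − (-3.8) = 2 dB.
Ratio = 24 / 2 = 12.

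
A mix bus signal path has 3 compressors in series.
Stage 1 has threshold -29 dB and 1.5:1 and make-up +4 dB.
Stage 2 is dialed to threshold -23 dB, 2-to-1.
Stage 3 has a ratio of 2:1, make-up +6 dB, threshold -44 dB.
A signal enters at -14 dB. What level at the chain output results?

-25.5 dB

Stage 1: 15 dB above -29 dB, reduced 1.5:1 to 10 dB above → -19 dB; +4 dB make-up → -15 dB.
Stage 2: 8 dB above -23 dB, reduced 2:1 to 4 dB above → -19 dB.
Stage 3: 25 dB above -44 dB, reduced 2:1 to 12.5 dB above → -31.5 dB; +6 dB make-up → -25.5 dB.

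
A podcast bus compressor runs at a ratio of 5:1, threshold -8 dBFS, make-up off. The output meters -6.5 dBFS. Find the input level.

-0.5 dBFS

The compressed level sits -6.5 − (-8) = 1.5 dB over threshold.
Input overshoot = R × output overshoot = 7.5 dB → input = -8 + 7.5 = -0.5 dBFS.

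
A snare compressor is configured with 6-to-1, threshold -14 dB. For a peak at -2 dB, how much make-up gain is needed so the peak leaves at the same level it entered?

10 dB

The peak compresses to -14 + 12/6 = -12 dB.
To reach -2 dB requires -2 − (-12) = 10 dB of make-up.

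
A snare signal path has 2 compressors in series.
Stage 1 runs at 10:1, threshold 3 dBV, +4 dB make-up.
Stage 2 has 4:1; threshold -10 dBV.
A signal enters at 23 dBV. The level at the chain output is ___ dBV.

Stage 1: 20 dB above 3 dBV, reduced 10:1 to 2 dB above → 5 dBV; +4 dB make-up → 9 dBV.
Stage 2: overshoot 19 dB → 19/4 = 4.75 dB → -5.25 dBV.

-5.25 dBV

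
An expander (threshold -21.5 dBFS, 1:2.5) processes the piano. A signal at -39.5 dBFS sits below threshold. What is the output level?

Below threshold, a 1:2.5 expander applies gain = (2.5−1)×(T − x) of attenuation.
(2.5−1) × 18 = 27 dB, so output = -39.5 − 27 = -66.5 dBFS.

-66.5 dBFS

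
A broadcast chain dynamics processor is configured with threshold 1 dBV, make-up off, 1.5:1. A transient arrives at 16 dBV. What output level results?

11 dBV

Overshoot: 16 − 1 = 15 dB.
1.5:1 compression reduces that to 15/1.5 = 10 dB over.
Output = 1 + 10 = 11 dBV.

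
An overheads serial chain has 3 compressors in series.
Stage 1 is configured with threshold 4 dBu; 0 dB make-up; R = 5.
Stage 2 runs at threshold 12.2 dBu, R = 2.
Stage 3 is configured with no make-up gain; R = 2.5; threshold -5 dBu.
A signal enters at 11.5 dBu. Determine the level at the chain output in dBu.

-0.8 dBu

Stage 1: overshoot 7.5 dB → 7.5/5 = 1.5 dB → 5.5 dBu.
Stage 2: 5.5 dBu ≤ 12.2 dBu, so stage 2 doesn't engage; output 5.5 dBu.
Stage 3: 5.5 dBu is 10.5 dB over -5 dBu; at 2.5:1 that becomes 4.2 dB over, giving -0.8 dBu.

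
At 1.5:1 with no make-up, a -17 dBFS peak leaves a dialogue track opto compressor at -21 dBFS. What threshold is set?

-29 dBFS

Input is 12 dB above T (since output overshoot × R = input overshoot: (-21 − T)·1.5 = -17 − T gives T = -29 dBFS).
Check: -29 + (-17 − (-29))/1.5 = -29 + 8 = -21 dBFS. ✓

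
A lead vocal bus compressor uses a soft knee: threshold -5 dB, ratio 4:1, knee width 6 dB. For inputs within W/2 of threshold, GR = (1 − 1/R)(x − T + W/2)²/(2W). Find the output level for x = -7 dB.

-7.0625 dB

x − T + W/2 = -7 − (-5) + 3 = 1.
GR = (1 − 1/4) × 1² / 12 = 0.75 × 1 / 12 = 0.0625 dB.
Output = -7 − 0.0625 = -7.0625 dB.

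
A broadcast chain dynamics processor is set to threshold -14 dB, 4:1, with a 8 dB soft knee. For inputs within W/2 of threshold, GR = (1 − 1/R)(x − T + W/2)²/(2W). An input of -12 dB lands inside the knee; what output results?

x − T + W/2 = -12 − (-14) + 4 = 6.
GR = (1 − 1/4) × 6² / 16 = 0.75 × 36 / 16 = 1.6875 dB.
Output = -12 − 1.6875 = -13.6875 dB.

-13.6875 dB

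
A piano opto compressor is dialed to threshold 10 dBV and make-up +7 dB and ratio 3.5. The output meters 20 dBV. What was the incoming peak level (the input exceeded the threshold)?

20.5 dBV

Stripping the +7 dB make-up gives 13 dBV at the gain stage.
The compressed level sits 13 − 10 = 3 dB over threshold.
Undo the ratio: input overshoot = 3 × 3.5 = 10.5 dB, giving input = 20.5 dBV.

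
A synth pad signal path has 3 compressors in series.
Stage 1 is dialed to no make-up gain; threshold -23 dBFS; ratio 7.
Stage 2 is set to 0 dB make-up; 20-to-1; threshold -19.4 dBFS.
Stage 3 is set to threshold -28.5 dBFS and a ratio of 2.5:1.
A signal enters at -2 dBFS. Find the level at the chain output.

Stage 1: -2 dBFS is 21 dB over -23 dBFS; at 7:1 that becomes 3 dB over, giving -20 dBFS.
Stage 2: below threshold (-20 ≤ -19.4); passes unchanged; output -20 dBFS.
Stage 3: -20 dBFS is 8.5 dB over -28.5 dBFS; at 2.5:1 that becomes 3.4 dB over, giving -25.1 dBFS.

-25.1 dBFS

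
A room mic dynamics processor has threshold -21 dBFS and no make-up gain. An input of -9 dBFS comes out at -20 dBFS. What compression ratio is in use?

12:1

Input overshoot = -9 − (-21) = 12 dB; output overshoot = -20 − (-21) = 1 dB.
Ratio = 12 / 1 = 12.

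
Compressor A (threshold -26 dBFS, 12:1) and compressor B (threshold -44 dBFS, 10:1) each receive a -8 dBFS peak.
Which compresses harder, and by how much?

A: overshoot 18 dB → output overshoot 1.5 dB → GR 16.5 dB.
B: overshoot 36 dB → output overshoot 3.6 dB → GR 32.4 dB.
B reduces 15.9 dB more.

B, by 15.9 dB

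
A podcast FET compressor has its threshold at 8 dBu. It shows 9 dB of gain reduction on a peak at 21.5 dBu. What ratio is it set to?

3:1

Input overshoot = 21.5 − 8 = 13.5 dB.
Output overshoot = 13.5 − 9 = 4.5 dB.
Ratio = input overshoot / output overshoot = 13.5 / 4.5 = 3.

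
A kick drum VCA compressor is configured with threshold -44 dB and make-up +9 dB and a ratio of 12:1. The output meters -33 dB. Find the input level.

-20 dB

Stripping the +9 dB make-up gives -42 dB at the gain stage.
Post-compression overshoot = -42 − (-44) = 2 dB.
Before 12:1 compression the overshoot was 2 × 12 = 24 dB, so input = -44 + 24 = -20 dB.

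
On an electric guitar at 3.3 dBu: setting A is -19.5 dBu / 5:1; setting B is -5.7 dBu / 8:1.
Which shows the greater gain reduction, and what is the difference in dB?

A, by 10.365 dB

A: overshoot 22.8 dB → output overshoot 4.56 dB → GR 18.24 dB.
B: overshoot 9 dB → output overshoot 1.125 dB → GR 7.875 dB.
Difference: 10.365 dB in favour of A.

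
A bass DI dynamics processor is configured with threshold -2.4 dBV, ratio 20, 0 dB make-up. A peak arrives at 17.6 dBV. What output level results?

-1.4 dBV

17.6 dBV sits 20 dB over threshold.
At 20:1 the overshoot is divided by 20, leaving 1 dB above threshold.
Output = -2.4 + 1 = -1.4 dBV.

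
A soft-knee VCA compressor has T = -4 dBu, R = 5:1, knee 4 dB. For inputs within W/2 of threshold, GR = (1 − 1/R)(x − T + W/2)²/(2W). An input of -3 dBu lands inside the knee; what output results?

-3.9 dBu

x − T + W/2 = -3 − (-4) + 2 = 3.
GR = (1 − 1/5) × 3² / 8 = 0.8 × 9 / 8 = 0.9 dB.
Output = -3 − 0.9 = -3.9 dBu.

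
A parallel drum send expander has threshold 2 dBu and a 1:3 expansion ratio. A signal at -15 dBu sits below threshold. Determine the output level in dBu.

Undershoot = 2 − (-15) = 17 dB.
At 1:3, that expands to 51 dB under threshold.
Output = 2 − 51 = -49 dBu.

-49 dBu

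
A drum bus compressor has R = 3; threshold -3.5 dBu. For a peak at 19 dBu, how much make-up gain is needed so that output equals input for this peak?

15 dB

Overshoot 22.5 dB → 22.5/3 = 7.5 dB after compression, so the compressed level is -3.5 + 7.5 = 4 dBu.
Make-up = target − compressed = 19 − 4 = 15 dB.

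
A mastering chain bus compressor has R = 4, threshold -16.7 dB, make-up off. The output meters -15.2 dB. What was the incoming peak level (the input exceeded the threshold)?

The compressed level sits -15.2 − (-16.7) = 1.5 dB over threshold.
Before 4:1 compression the overshoot was 1.5 × 4 = 6 dB, so input = -16.7 + 6 = -10.7 dB.

-10.7 dB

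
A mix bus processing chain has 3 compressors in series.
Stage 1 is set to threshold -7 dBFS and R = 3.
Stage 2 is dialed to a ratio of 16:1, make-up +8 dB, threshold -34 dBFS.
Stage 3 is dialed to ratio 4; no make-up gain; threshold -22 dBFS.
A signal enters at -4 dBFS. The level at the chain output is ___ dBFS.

Stage 1: -4 dBFS is 3 dB over -7 dBFS; at 3:1 that becomes 1 dB over, giving -6 dBFS.
Stage 2: overshoot 28 dB → 28/16 = 1.75 dB → -32.25 dBFS; +8 dB make-up → -24.25 dBFS.
Stage 3: -24.25 dBFS ≤ -22 dBFS, so stage 3 doesn't engage; output -24.25 dBFS.

-24.25 dBFS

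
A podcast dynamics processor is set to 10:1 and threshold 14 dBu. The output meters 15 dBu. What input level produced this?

That's 1 dB above the 14 dBu threshold.
Input overshoot = R × output overshoot = 10 dB → input = 14 + 10 = 24 dBu.

24 dBu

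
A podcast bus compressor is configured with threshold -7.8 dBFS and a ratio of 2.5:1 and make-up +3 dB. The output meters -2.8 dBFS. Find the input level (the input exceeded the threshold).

-2.8 dBFS

Before make-up, the level was -2.8 − 3 = -5.8 dBFS.
Post-compression overshoot = -5.8 − (-7.8) = 2 dB.
Input overshoot = R × output overshoot = 5 dB → input = -7.8 + 5 = -2.8 dBFS.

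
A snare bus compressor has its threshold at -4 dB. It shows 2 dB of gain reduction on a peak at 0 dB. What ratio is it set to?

2:1

Input overshoot = 0 − (-4) = 4 dB.
Output overshoot = 4 − 2 = 2 dB.
Ratio = input overshoot / output overshoot = 4 / 2 = 2.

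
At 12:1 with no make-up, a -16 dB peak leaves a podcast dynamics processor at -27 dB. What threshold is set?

-28 dB

Gain reduction = -16 − (-27) = 11 dB; output overshoot = GR / (R − 1) = 11 / 11 = 1 dB.
Threshold = output − output overshoot = -27 − 1 = -28 dB.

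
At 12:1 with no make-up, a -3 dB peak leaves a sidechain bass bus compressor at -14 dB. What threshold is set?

Gain reduction = -3 − (-14) = 11 dB; output overshoot = GR / (R − 1) = 11 / 11 = 1 dB.
Threshold = output − output overshoot = -14 − 1 = -15 dB.

-15 dB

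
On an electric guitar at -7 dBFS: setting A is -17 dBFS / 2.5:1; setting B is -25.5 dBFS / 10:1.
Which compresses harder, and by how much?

B, by 10.65 dB

A: 10 dB over, compressed to 4 dB over, so 6 dB of GR.
B: 18.5 dB over, compressed to 1.85 dB over, so 16.65 dB of GR.
B applies 10.65 dB more gain reduction.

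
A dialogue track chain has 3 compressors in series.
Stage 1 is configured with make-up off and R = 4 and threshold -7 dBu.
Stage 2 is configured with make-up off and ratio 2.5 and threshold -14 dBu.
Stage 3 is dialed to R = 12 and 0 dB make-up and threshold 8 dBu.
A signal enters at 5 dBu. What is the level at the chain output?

Stage 1: 12 dB above -7 dBu, reduced 4:1 to 3 dB above → -4 dBu.
Stage 2: overshoot 10 dB → 10/2.5 = 4 dB → -10 dBu.
Stage 3: -10 dBu ≤ 8 dBu, so stage 3 doesn't engage; output -10 dBu.

-10 dBu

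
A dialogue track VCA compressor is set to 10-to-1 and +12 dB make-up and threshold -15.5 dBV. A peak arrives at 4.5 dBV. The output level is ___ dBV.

4.5 dBV sits 20 dB over threshold.
The 20 dB excess becomes 2 dB after 10:1 reduction.
That puts the output at -13.5 dBV; make-up adds 12 dB, giving -1.5 dBV.

-1.5 dBV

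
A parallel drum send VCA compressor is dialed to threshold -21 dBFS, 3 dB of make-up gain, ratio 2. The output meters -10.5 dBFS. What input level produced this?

Before make-up, the level was -10.5 − 3 = -13.5 dBFS.
Post-compression overshoot = -13.5 − (-21) = 7.5 dB.
Input overshoot = R × output overshoot = 15 dB → input = -21 + 15 = -6 dBFS.

-6 dBFS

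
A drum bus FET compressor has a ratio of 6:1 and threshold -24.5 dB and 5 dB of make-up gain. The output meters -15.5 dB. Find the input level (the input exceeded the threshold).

-0.5 dB

Before make-up, the level was -15.5 − 5 = -20.5 dB.
That's 4 dB above the -24.5 dB threshold.
Undo the ratio: input overshoot = 4 × 6 = 24 dB, giving input = -0.5 dB.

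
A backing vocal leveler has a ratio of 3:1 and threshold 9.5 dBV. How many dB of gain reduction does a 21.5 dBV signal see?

Overshoot = 21.5 − 9.5 = 12 dB.
After 3:1 compression the overshoot becomes 12/3 = 4 dB.
Gain reduction = 12 − 4 = 8 dB.

8 dB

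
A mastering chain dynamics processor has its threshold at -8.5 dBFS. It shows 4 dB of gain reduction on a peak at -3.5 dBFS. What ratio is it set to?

5:1

Input overshoot = -3.5 − (-8.5) = 5 dB.
Output overshoot = 5 − 4 = 1 dB.
Ratio = input overshoot / output overshoot = 5 / 1 = 5.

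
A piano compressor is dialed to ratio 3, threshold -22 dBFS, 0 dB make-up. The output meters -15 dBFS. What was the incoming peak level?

That's 7 dB above the -22 dBFS threshold.
Input overshoot = R × output overshoot = 21 dB → input = -22 + 21 = -1 dBFS.

-1 dBFS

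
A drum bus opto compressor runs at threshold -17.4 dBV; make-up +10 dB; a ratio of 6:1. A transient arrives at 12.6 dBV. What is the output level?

-2.4 dBV

The input is 30 dB above the -17.4 dBV threshold.
At 6:1 the overshoot is divided by 6, leaving 5 dB above threshold.
That puts the output at -12.4 dBV; make-up adds 10 dB, giving -2.4 dBV.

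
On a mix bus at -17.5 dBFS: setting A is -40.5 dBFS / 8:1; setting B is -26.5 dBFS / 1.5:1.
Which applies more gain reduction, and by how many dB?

A, by 17.125 dB

A: 23 dB over, compressed to 2.875 dB over, so 20.125 dB of GR.
B: 9 dB over, compressed to 6 dB over, so 3 dB of GR.
A reduces 17.125 dB more.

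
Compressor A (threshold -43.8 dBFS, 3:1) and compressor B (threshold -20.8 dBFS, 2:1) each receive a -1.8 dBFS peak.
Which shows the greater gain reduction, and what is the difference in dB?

A, by 18.5 dB

A: GR = 42 − 42/3 = 28 dB.
B: GR = 19 − 19/2 = 9.5 dB.
A applies 18.5 dB more gain reduction.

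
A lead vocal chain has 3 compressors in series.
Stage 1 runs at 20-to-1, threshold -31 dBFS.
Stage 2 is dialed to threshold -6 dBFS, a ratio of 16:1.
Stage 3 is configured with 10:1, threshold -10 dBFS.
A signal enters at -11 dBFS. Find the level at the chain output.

-30 dBFS

Stage 1: 20 dB above -31 dBFS, reduced 20:1 to 1 dB above → -30 dBFS.
Stage 2: below threshold (-30 ≤ -6); passes unchanged; output -30 dBFS.
Stage 3: below threshold (-30 ≤ -10); passes unchanged; output -30 dBFS.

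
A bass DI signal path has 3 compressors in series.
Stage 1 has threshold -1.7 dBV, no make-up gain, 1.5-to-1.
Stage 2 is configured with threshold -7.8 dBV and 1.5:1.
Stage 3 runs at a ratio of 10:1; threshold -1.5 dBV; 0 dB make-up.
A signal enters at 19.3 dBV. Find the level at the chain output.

Stage 1: overshoot 21 dB → 21/1.5 = 14 dB → 12.3 dBV.
Stage 2: overshoot 20.1 dB → 20.1/1.5 = 13.4 dB → 5.6 dBV.
Stage 3: overshoot 7.1 dB → 7.1/10 = 0.71 dB → -0.79 dBV.

-0.79 dBV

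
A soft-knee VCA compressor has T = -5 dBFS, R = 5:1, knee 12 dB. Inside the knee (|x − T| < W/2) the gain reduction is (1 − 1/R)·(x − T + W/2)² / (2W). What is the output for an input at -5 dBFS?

-6.2 dBFS

x − T + W/2 = -5 − (-5) + 6 = 6.
GR = (1 − 1/5) × 6² / 24 = 0.8 × 36 / 24 = 1.2 dB.
Output = -5 − 1.2 = -6.2 dBFS.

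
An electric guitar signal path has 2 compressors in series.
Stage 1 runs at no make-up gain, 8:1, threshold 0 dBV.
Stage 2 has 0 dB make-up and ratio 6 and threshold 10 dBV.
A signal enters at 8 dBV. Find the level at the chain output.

1 dBV

Stage 1: 8 dB above 0 dBV, reduced 8:1 to 1 dB above → 1 dBV.
Stage 2: 1 dBV ≤ 10 dBV, so stage 2 doesn't engage; output 1 dBV.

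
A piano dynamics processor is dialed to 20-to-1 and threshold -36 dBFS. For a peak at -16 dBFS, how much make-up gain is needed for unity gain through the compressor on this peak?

Overshoot 20 dB → 20/20 = 1 dB after compression, so the compressed level is -36 + 1 = -35 dBFS.
Make-up = target − compressed = -16 − (-35) = 19 dB.

19 dB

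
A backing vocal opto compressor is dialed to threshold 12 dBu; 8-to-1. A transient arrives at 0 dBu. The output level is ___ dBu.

0 dBu

0 dBu is 12 dB below the 12 dBu threshold, so no gain reduction is applied.
Output = input = 0 dBu.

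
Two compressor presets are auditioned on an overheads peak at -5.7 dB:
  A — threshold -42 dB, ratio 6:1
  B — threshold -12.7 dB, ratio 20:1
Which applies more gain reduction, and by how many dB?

A, by 23.6 dB

A: GR = 36.3 − 36.3/6 = 30.25 dB.
B: GR = 7 − 7/20 = 6.65 dB.
Difference: 23.6 dB in favour of A.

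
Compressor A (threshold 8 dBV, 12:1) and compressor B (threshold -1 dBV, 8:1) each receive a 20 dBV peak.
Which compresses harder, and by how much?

B, by 7.375 dB

A: 12 dB over, compressed to 1 dB over, so 11 dB of GR.
B: 21 dB over, compressed to 2.625 dB over, so 18.375 dB of GR.
B reduces 7.375 dB more.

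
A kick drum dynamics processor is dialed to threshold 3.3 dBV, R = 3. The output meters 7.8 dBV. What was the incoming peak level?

Post-compression overshoot = 7.8 − 3.3 = 4.5 dB.
Undo the ratio: input overshoot = 4.5 × 3 = 13.5 dB, giving input = 16.8 dBV.

16.8 dBV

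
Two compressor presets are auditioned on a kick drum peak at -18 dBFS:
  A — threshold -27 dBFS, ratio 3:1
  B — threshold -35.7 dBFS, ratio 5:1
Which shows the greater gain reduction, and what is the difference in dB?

B, by 8.16 dB

A: overshoot 9 dB → output overshoot 3 dB → GR 6 dB.
B: overshoot 17.7 dB → output overshoot 3.54 dB → GR 14.16 dB.
Difference: 8.16 dB in favour of B.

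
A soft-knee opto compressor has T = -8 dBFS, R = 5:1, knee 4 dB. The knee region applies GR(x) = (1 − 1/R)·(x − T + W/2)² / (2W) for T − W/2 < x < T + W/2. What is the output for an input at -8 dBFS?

-8.4 dBFS

x − T + W/2 = -8 − (-8) + 2 = 2.
GR = (1 − 1/5) × 2² / 8 = 0.8 × 4 / 8 = 0.4 dB.
Output = -8 − 0.4 = -8.4 dBFS.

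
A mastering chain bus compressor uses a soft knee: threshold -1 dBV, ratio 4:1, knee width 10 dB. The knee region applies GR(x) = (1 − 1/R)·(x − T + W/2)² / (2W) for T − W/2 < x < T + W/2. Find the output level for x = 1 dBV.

-0.8375 dBV

x − T + W/2 = 1 − (-1) + 5 = 7.
GR = (1 − 1/4) × 7² / 20 = 0.75 × 49 / 20 = 1.8375 dB.
Output = 1 − 1.8375 = -0.8375 dBV.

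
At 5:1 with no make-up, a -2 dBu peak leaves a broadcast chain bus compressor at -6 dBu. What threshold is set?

-7 dBu

Input is 5 dB above T (since output overshoot × R = input overshoot: (-6 − T)·5 = -2 − T gives T = -7 dBu).
Check: -7 + (-2 − (-7))/5 = -7 + 1 = -6 dBu. ✓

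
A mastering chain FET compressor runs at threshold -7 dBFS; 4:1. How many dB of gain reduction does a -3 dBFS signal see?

-3 dBFS exceeds the threshold by 4 dB.
At 4:1, output sits 4/4 = 1 dB above threshold.
So the signal is attenuated by 4 − 1 = 3 dB.

3 dB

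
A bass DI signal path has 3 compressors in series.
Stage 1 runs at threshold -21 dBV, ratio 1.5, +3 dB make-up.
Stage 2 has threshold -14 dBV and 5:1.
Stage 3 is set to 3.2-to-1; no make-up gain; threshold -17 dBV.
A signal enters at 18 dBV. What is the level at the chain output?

Stage 1: overshoot 39 dB → 39/1.5 = 26 dB → 5 dBV; +3 dB make-up → 8 dBV.
Stage 2: 8 dBV is 22 dB over -14 dBV; at 5:1 that becomes 4.4 dB over, giving -9.6 dBV.
Stage 3: overshoot 7.4 dB → 7.4/3.2 = 2.3125 dB → -14.6875 dBV.

-14.6875 dBV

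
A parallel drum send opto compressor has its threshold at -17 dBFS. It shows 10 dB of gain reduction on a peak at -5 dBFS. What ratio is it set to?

6:1

Input overshoot = -5 − (-17) = 12 dB.
Output overshoot = 12 − 10 = 2 dB.
Ratio = input overshoot / output overshoot = 12 / 2 = 6.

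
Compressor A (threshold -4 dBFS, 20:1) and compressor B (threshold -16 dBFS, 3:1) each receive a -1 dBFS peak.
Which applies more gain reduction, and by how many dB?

A: GR = 3 − 3/20 = 2.85 dB.
B: GR = 15 − 15/3 = 10 dB.
Difference: 7.15 dB in favour of B.

B, by 7.15 dB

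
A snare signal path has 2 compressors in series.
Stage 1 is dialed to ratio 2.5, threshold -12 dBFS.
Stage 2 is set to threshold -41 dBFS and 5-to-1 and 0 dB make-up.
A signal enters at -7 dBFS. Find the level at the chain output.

Stage 1: -7 dBFS is 5 dB over -12 dBFS; at 2.5:1 that becomes 2 dB over, giving -10 dBFS.
Stage 2: 31 dB above -41 dBFS, reduced 5:1 to 6.2 dB above → -34.8 dBFS.

-34.8 dBFS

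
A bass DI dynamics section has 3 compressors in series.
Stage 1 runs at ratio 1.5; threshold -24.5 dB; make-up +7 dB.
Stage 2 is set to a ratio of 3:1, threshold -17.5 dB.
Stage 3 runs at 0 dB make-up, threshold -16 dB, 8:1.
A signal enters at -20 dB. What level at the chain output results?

Stage 1: overshoot 4.5 dB → 4.5/1.5 = 3 dB → -21.5 dB; +7 dB make-up → -14.5 dB.
Stage 2: overshoot 3 dB → 3/3 = 1 dB → -16.5 dB.
Stage 3: -16.5 dB is at or below the -16 dB threshold — no compression; output -16.5 dB.

-16.5 dB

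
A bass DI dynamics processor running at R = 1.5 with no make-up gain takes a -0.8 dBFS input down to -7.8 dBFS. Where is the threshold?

Input is 21 dB above T (since output overshoot × R = input overshoot: (-7.8 − T)·1.5 = -0.8 − T gives T = -21.8 dBFS).
Check: -21.8 + (-0.8 − (-21.8))/1.5 = -21.8 + 14 = -7.8 dBFS. ✓

-21.8 dBFS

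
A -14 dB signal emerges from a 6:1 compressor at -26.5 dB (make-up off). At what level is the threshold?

-29 dB

Input is 15 dB above T (since output overshoot × R = input overshoot: (-26.5 − T)·6 = -14 − T gives T = -29 dB).
Check: -29 + (-14 − (-29))/6 = -29 + 2.5 = -26.5 dB. ✓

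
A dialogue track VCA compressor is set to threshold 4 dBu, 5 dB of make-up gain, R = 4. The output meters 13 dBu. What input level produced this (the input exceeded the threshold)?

20 dBu

Before make-up, the level was 13 − 5 = 8 dBu.
Post-compression overshoot = 8 − 4 = 4 dB.
Before 4:1 compression the overshoot was 4 × 4 = 16 dB, so input = 4 + 16 = 20 dBu.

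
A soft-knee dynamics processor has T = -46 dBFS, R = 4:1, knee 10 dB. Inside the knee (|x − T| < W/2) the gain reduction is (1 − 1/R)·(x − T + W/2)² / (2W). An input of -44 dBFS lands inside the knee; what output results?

x − T + W/2 = -44 − (-46) + 5 = 7.
GR = (1 − 1/4) × 7² / 20 = 0.75 × 49 / 20 = 1.8375 dB.
Output = -44 − 1.8375 = -45.8375 dBFS.

-45.8375 dBFS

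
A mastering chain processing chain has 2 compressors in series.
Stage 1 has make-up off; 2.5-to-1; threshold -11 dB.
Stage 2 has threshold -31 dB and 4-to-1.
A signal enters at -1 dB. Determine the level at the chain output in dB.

Stage 1: overshoot 10 dB → 10/2.5 = 4 dB → -7 dB.
Stage 2: overshoot 24 dB → 24/4 = 6 dB → -25 dB.

-25 dB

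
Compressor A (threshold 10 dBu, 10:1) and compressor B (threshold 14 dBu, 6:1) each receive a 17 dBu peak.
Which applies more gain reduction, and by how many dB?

A, by 3.8 dB

A: 7 dB over, compressed to 0.7 dB over, so 6.3 dB of GR.
B: 3 dB over, compressed to 0.5 dB over, so 2.5 dB of GR.
A reduces 3.8 dB more.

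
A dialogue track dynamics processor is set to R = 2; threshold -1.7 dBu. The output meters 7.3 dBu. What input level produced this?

The compressed level sits 7.3 − (-1.7) = 9 dB over threshold.
Input overshoot = R × output overshoot = 18 dB → input = -1.7 + 18 = 16.3 dBu.

16.3 dBu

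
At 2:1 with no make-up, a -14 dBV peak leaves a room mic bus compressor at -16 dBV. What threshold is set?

-18 dBV

Let T be the threshold. Output overshoot = (input overshoot)/R, so -16 − T = (-14 − T)/2.
2·(-16 − T) = -14 − T → 1·T = -32 − (-14) = -18.
T = -18/1 = -18 dBV.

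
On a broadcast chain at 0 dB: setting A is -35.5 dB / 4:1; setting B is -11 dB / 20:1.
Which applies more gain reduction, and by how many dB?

A: 35.5 dB over, compressed to 8.875 dB over, so 26.625 dB of GR.
B: 11 dB over, compressed to 0.55 dB over, so 10.45 dB of GR.
Difference: 16.175 dB in favour of A.

A, by 16.175 dB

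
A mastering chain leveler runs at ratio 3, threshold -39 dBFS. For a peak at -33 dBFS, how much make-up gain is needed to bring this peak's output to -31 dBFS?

6 dB

Overshoot 6 dB → 6/3 = 2 dB after compression, so the compressed level is -39 + 2 = -37 dBFS.
Make-up = target − compressed = -31 − (-37) = 6 dB.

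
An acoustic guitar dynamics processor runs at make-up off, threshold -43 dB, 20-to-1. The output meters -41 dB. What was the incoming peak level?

-3 dB

The compressed level sits -41 − (-43) = 2 dB over threshold.
Before 20:1 compression the overshoot was 2 × 20 = 40 dB, so input = -43 + 40 = -3 dB.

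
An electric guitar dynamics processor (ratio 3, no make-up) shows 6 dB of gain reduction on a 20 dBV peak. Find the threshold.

11 dBV

Gain reduction = 20 − 14 = 6 dB; output overshoot = GR / (R − 1) = 6 / 2 = 3 dB.
Threshold = output − output overshoot = 14 − 3 = 11 dBV.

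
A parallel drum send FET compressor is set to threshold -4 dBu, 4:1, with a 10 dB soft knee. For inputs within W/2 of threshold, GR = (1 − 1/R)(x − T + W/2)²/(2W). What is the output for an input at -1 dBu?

-3.4 dBu

x − T + W/2 = -1 − (-4) + 5 = 8.
GR = (1 − 1/4) × 8² / 20 = 0.75 × 64 / 20 = 2.4 dB.
Output = -1 − 2.4 = -3.4 dBu.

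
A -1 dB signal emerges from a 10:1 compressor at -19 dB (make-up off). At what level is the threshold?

-21 dB

Gain reduction = -1 − (-19) = 18 dB; output overshoot = GR / (R − 1) = 18 / 9 = 2 dB.
Threshold = output − output overshoot = -19 − 2 = -21 dB.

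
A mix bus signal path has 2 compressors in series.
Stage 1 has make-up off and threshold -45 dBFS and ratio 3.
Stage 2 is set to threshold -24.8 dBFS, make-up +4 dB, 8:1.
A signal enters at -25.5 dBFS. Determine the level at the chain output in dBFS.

Stage 1: -25.5 dBFS is 19.5 dB over -45 dBFS; at 3:1 that becomes 6.5 dB over, giving -38.5 dBFS.
Stage 2: below threshold (-38.5 ≤ -24.8); passes unchanged; make-up brings it to -34.5 dBFS.

-34.5 dBFS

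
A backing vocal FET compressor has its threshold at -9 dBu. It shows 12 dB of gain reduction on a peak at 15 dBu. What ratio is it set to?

2:1

Input overshoot = 15 − (-9) = 24 dB.
Output overshoot = 24 − 12 = 12 dB.
Ratio = input overshoot / output overshoot = 24 / 12 = 2.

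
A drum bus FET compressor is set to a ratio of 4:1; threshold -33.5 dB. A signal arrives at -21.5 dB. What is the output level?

-30.5 dB

The input is 12 dB above the -33.5 dB threshold.
4:1 compression reduces that to 12/4 = 3 dB over.
Output = -33.5 + 3 = -30.5 dB.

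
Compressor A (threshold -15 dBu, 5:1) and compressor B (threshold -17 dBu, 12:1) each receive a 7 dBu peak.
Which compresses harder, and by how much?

A: overshoot 22 dB → output overshoot 4.4 dB → GR 17.6 dB.
B: overshoot 24 dB → output overshoot 2 dB → GR 22 dB.
B applies 4.4 dB more gain reduction.

B, by 4.4 dB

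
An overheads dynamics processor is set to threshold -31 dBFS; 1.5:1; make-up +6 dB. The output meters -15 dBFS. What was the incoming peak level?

Remove make-up: -15 − 6 = -21 dBFS.
Post-compression overshoot = -21 − (-31) = 10 dB.
Before 1.5:1 compression the overshoot was 10 × 1.5 = 15 dB, so input = -31 + 15 = -16 dBFS.

-16 dBFS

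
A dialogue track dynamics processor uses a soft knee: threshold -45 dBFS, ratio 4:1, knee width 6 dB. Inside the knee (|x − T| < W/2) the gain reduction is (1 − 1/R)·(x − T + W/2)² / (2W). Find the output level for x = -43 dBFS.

-44.5625 dBFS

x − T + W/2 = -43 − (-45) + 3 = 5.
GR = (1 − 1/4) × 5² / 12 = 0.75 × 25 / 12 = 1.5625 dB.
Output = -43 − 1.5625 = -44.5625 dBFS.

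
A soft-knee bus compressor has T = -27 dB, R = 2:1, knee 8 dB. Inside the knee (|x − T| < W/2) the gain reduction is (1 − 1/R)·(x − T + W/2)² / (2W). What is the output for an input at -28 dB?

-28.28125 dB

x − T + W/2 = -28 − (-27) + 4 = 3.
GR = (1 − 1/2) × 3² / 16 = 0.5 × 9 / 16 = 0.28125 dB.
Output = -28 − 0.28125 = -28.28125 dB.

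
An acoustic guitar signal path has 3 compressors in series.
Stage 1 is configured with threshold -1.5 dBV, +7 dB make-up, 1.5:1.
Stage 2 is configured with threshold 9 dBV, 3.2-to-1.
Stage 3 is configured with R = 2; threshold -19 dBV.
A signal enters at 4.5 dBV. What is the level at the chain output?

Stage 1: 4.5 dBV is 6 dB over -1.5 dBV; at 1.5:1 that becomes 4 dB over, giving 2.5 dBV; +7 dB make-up → 9.5 dBV.
Stage 2: 0.5 dB above 9 dBV, reduced 3.2:1 to 0.15625 dB above → 9.15625 dBV.
Stage 3: overshoot 28.15625 dB → 28.15625/2 = 14.078125 dB → -4.921875 dBV.

-4.921875 dBV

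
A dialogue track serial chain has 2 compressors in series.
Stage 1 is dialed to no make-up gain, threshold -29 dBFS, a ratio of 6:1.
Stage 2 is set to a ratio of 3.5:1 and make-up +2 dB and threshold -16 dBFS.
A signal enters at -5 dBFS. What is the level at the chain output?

-23 dBFS

Stage 1: -5 dBFS is 24 dB over -29 dBFS; at 6:1 that becomes 4 dB over, giving -25 dBFS.
Stage 2: below threshold (-25 ≤ -16); passes unchanged; make-up brings it to -23 dBFS.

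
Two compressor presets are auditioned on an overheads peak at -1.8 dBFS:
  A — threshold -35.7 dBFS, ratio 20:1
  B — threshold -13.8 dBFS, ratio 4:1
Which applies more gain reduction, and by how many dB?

A, by 23.205 dB

A: overshoot 33.9 dB → output overshoot 1.695 dB → GR 32.205 dB.
B: overshoot 12 dB → output overshoot 3 dB → GR 9 dB.
A reduces 23.205 dB more.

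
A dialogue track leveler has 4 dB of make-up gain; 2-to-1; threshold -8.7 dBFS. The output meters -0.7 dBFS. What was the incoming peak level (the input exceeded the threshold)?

Stripping the +4 dB make-up gives -4.7 dBFS at the gain stage.
Post-compression overshoot = -4.7 − (-8.7) = 4 dB.
Before 2:1 compression the overshoot was 4 × 2 = 8 dB, so input = -8.7 + 8 = -0.7 dBFS.

-0.7 dBFS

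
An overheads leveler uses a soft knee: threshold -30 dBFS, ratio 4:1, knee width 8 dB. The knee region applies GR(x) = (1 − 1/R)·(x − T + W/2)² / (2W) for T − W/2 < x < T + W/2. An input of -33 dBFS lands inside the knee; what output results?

x − T + W/2 = -33 − (-30) + 4 = 1.
GR = (1 − 1/4) × 1² / 16 = 0.75 × 1 / 16 = 0.046875 dB.
Output = -33 − 0.046875 = -33.046875 dBFS.

-33.046875 dBFS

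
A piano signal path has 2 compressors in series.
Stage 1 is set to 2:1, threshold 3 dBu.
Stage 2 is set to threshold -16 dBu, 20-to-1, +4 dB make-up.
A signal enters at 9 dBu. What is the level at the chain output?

Stage 1: 9 dBu is 6 dB over 3 dBu; at 2:1 that becomes 3 dB over, giving 6 dBu.
Stage 2: 6 dBu is 22 dB over -16 dBu; at 20:1 that becomes 1.1 dB over, giving -14.9 dBu; +4 dB make-up → -10.9 dBu.

-10.9 dBu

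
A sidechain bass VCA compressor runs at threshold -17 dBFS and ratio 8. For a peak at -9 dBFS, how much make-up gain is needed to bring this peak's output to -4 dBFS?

12 dB

Overshoot 8 dB → 8/8 = 1 dB after compression, so the compressed level is -17 + 1 = -16 dBFS.
Make-up = target − compressed = -4 − (-16) = 12 dB.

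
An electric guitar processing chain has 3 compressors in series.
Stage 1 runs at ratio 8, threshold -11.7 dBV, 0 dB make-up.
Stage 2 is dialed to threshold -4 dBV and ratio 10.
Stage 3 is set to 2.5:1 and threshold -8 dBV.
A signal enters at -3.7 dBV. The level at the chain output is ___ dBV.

Stage 1: -3.7 dBV is 8 dB over -11.7 dBV; at 8:1 that becomes 1 dB over, giving -10.7 dBV.
Stage 2: -10.7 dBV is at or below the -4 dBV threshold — no compression; output -10.7 dBV.
Stage 3: -10.7 dBV is at or below the -8 dBV threshold — no compression; output -10.7 dBV.

-10.7 dBV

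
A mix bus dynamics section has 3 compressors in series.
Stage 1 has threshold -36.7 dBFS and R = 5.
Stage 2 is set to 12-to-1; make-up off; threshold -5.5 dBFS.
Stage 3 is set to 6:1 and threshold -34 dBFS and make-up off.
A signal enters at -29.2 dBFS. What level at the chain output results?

-35.2 dBFS

Stage 1: 7.5 dB above -36.7 dBFS, reduced 5:1 to 1.5 dB above → -35.2 dBFS.
Stage 2: below threshold (-35.2 ≤ -5.5); passes unchanged; output -35.2 dBFS.
Stage 3: -35.2 dBFS ≤ -34 dBFS, so stage 3 doesn't engage; output -35.2 dBFS.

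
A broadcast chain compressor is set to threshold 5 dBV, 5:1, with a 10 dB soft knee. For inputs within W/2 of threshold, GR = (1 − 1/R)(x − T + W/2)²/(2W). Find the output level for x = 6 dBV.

4.56 dBV

x − T + W/2 = 6 − 5 + 5 = 6.
GR = (1 − 1/5) × 6² / 20 = 0.8 × 36 / 20 = 1.44 dB.
Output = 6 − 1.44 = 4.56 dBV.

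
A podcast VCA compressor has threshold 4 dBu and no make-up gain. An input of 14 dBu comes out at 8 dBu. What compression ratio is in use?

Input overshoot = 14 − 4 = 10 dB; output overshoot = 8 − 4 = 4 dB.
Ratio = 10 / 4 = 2.5.

2.5:1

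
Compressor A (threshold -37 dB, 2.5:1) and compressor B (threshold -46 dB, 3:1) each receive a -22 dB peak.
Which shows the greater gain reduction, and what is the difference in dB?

B, by 7 dB

A: 15 dB over, compressed to 6 dB over, so 9 dB of GR.
B: 24 dB over, compressed to 8 dB over, so 16 dB of GR.
B applies 7 dB more gain reduction.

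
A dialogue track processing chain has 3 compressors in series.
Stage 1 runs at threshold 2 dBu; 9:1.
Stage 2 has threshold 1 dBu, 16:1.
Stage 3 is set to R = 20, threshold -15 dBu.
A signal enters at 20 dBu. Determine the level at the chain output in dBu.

-14.190625 dBu

Stage 1: 18 dB above 2 dBu, reduced 9:1 to 2 dB above → 4 dBu.
Stage 2: overshoot 3 dB → 3/16 = 0.1875 dB → 1.1875 dBu.
Stage 3: overshoot 16.1875 dB → 16.1875/20 = 0.809375 dB → -14.190625 dBu.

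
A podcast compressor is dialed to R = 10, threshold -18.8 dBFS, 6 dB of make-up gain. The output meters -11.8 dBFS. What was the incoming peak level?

Before make-up, the level was -11.8 − 6 = -17.8 dBFS.
That's 1 dB above the -18.8 dBFS threshold.
Undo the ratio: input overshoot = 1 × 10 = 10 dB, giving input = -8.8 dBFS.

-8.8 dBFS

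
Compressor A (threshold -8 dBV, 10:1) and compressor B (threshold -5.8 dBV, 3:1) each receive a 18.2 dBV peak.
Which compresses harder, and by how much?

A: GR = 26.2 − 26.2/10 = 23.58 dB.
B: GR = 24 − 24/3 = 16 dB.
Difference: 7.58 dB in favour of A.

A, by 7.58 dB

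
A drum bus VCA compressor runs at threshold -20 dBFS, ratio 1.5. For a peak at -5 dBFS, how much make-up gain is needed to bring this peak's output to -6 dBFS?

Without make-up, output = threshold + overshoot/1.5 = -20 + 10 = -10 dBFS.
Gap to target: 4 dB.

4 dB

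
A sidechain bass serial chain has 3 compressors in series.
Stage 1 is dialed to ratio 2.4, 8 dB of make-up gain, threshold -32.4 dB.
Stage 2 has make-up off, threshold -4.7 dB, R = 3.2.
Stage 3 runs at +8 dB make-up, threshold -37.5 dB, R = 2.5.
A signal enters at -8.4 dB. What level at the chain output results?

Stage 1: -8.4 dB is 24 dB over -32.4 dB; at 2.4:1 that becomes 10 dB over, giving -22.4 dB; +8 dB make-up → -14.4 dB.
Stage 2: -14.4 dB is at or below the -4.7 dB threshold — no compression; output -14.4 dB.
Stage 3: overshoot 23.1 dB → 23.1/2.5 = 9.24 dB → -28.26 dB; +8 dB make-up → -20.26 dB.

-20.26 dB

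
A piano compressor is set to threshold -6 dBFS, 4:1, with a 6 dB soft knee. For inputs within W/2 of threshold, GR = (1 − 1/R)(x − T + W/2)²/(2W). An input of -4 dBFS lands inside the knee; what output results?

x − T + W/2 = -4 − (-6) + 3 = 5.
GR = (1 − 1/4) × 5² / 12 = 0.75 × 25 / 12 = 1.5625 dB.
Output = -4 − 1.5625 = -5.5625 dBFS.

-5.5625 dBFS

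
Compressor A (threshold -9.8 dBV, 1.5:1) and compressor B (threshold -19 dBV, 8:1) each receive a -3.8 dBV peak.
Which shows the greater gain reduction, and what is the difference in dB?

A: 6 dB over, compressed to 4 dB over, so 2 dB of GR.
B: 15.2 dB over, compressed to 1.9 dB over, so 13.3 dB of GR.
B reduces 11.3 dB more.

B, by 11.3 dB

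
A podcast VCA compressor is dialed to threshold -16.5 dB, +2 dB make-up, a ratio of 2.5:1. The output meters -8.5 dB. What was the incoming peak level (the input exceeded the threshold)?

-1.5 dB

Remove make-up: -8.5 − 2 = -10.5 dB.
Post-compression overshoot = -10.5 − (-16.5) = 6 dB.
Undo the ratio: input overshoot = 6 × 2.5 = 15 dB, giving input = -1.5 dB.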